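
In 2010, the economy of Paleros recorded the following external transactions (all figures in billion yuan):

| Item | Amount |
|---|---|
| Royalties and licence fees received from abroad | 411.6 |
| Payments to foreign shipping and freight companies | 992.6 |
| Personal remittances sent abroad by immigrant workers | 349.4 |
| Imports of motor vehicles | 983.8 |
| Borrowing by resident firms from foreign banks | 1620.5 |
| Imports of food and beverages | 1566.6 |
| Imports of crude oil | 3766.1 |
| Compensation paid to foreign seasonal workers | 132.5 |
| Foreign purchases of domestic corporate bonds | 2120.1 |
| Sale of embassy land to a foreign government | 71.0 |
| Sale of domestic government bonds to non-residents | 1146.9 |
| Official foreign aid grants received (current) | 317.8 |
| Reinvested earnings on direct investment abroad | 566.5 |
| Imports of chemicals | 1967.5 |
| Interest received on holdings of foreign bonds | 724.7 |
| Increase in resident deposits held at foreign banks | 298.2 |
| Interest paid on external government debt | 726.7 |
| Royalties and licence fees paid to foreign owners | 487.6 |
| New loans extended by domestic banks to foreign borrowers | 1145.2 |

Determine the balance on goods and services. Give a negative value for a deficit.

Goods: -983.8 - 1566.6 - 1967.5 - 3766.1 = -8284.0
Services: -992.6 - 487.6 + 411.6 = -1068.6
Trade balance = -8284.0 + (-1068.6) = -9352.6
(Excluded from the trade balance — secondary income: personal remittances sent abroad by immigrant workers 349.4, official foreign aid grants received (current) 317.8; financial account: borrowing by resident firms from foreign banks 1620.5, foreign purchases of domestic corporate bonds 2120.1, sale of domestic government bonds to non-residents 1146.9, increase in resident deposits held at foreign banks 298.2, new loans extended by domestic banks to foreign borrowers 1145.2; primary income: compensation paid to foreign seasonal workers 132.5, reinvested earnings on direct investment abroad 566.5, interest received on holdings of foreign bonds 724.7, interest paid on external government debt 726.7; capital account: sale of embassy land to a foreign government 71.0.)

-9352.6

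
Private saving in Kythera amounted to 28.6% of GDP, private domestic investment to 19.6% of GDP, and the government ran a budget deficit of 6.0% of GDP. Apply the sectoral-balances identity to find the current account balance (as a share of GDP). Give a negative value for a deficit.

3.0

By the sectoral-balances identity, CA = (S_private - I) + (T - G).
Private balance = 28.6 - 19.6 = 9.0
Government balance (T - G) = -6.0
CA = 9.0 + (-6.0) = 3.0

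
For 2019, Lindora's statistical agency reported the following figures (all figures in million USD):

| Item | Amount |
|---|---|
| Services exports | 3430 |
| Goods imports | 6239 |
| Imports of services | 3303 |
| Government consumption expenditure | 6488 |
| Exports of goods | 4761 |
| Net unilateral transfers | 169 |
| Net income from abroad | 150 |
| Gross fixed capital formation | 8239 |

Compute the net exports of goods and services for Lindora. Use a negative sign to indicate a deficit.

Goods balance = 4761 - 6239 = -1478
Services balance = 3430 - 3303 = 127
Trade balance (goods + services) = -1478 + 127 = -1351

-1351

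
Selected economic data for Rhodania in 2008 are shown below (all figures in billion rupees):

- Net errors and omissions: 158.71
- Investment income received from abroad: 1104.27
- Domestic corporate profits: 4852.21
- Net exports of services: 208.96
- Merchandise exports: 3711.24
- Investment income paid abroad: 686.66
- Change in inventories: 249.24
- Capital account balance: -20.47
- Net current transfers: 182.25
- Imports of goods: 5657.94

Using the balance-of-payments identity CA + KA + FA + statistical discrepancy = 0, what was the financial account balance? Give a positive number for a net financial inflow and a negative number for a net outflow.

Goods balance = 3711.24 - 5657.94 = -1946.70
Services balance = 208.96
Trade balance (goods + services) = -1946.70 + 208.96 = -1737.74
Net primary income = 1104.27 - 686.66 = 417.61
Net secondary income = 182.25
Current account = -1737.74 + 417.61 + 182.25 = -1137.88
Financial account = -(-1137.88 + (-20.47) + 158.71) = 999.64

999.64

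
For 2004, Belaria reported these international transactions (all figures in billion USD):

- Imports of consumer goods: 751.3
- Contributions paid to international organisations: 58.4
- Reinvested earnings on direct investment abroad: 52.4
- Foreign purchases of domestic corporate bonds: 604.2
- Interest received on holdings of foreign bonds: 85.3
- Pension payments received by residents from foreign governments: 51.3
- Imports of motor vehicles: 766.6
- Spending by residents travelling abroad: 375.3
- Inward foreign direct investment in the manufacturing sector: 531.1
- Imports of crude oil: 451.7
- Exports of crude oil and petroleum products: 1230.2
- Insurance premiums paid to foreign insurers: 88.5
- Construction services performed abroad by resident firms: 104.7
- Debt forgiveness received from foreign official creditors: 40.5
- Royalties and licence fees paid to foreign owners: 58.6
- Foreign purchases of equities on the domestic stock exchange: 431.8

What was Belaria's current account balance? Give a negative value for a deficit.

Goods: -766.6 - 451.7 - 751.3 + 1230.2 = -739.4
Services: 104.7 - 375.3 - 58.6 - 88.5 = -417.7
Primary income: 85.3 + 52.4 = 137.7
Secondary income: 51.3 - 58.4 = -7.1
Current account = (-739.4) + (-417.7) + 137.7 + (-7.1) = -1026.5
(Excluded from the current account — financial account: foreign purchases of domestic corporate bonds 604.2, inward foreign direct investment in the manufacturing sector 531.1, foreign purchases of equities on the domestic stock exchange 431.8; capital account: debt forgiveness received from foreign official creditors 40.5.)

-1026.5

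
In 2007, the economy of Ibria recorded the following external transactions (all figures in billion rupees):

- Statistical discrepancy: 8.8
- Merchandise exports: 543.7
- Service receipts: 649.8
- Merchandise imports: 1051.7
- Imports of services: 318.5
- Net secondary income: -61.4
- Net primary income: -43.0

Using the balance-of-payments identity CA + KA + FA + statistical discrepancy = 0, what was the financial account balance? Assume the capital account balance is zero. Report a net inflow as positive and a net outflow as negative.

272.3

Goods balance = 543.7 - 1051.7 = -508.0
Services balance = 649.8 - 318.5 = 331.3
Trade balance (goods + services) = -508.0 + 331.3 = -176.7
Net primary income = -43.0
Net secondary income = -61.4
Current account = -176.7 + (-43.0) + (-61.4) = -281.1
Financial account = -(-281.1 + 8.8) = 272.3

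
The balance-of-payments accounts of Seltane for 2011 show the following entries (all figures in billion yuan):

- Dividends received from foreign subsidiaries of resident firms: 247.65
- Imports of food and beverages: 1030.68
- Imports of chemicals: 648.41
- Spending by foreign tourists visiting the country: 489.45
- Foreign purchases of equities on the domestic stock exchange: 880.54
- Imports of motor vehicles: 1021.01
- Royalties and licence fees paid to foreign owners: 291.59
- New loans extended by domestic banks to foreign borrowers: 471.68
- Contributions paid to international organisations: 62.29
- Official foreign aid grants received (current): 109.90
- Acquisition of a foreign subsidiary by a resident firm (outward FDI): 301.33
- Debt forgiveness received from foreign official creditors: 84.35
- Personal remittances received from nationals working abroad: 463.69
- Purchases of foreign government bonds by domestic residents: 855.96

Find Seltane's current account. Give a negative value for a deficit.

Goods: -648.41 - 1021.01 - 1030.68 = -2700.10
Services: -291.59 + 489.45 = 197.86
Primary income: 247.65
Secondary income: -62.29 + 463.69 + 109.90 = 511.30
Current account = (-2700.10) + 197.86 + 247.65 + 511.30 = -1743.29
(Excluded from the current account — financial account: foreign purchases of equities on the domestic stock exchange 880.54, new loans extended by domestic banks to foreign borrowers 471.68, acquisition of a foreign subsidiary by a resident firm (outward FDI) 301.33, purchases of foreign government bonds by domestic residents 855.96; capital account: debt forgiveness received from foreign official creditors 84.35.)

-1743.29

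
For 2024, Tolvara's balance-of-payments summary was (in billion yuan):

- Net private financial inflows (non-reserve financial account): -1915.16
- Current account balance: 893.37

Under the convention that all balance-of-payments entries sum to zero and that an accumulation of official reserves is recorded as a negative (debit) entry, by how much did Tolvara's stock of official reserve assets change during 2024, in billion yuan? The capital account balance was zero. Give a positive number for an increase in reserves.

Official reserve transactions balance = -(893.37 + (-1915.16)) = 1021.79
An accumulation of reserves is recorded as a debit (negative entry), so the change in the stock of reserves is the negative of that balance.
Change in official reserves = -(1021.79) = -1021.79

-1021.79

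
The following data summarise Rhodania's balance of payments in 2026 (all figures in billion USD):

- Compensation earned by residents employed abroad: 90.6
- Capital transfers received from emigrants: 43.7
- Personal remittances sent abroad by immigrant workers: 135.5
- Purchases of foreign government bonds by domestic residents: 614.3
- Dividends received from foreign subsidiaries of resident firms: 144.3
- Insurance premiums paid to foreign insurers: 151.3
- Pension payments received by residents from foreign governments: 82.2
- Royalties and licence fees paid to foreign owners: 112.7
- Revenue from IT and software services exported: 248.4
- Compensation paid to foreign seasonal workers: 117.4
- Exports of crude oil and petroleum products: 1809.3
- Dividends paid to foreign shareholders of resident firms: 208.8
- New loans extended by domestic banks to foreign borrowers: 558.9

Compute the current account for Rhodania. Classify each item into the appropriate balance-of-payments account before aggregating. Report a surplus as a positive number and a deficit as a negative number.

Goods: 1809.3
Services: -151.3 + 248.4 - 112.7 = -15.6
Primary income: 90.6 - 117.4 + 144.3 - 208.8 = -91.3
Secondary income: 82.2 - 135.5 = -53.3
Current account = 1809.3 + (-15.6) + (-91.3) + (-53.3) = 1649.1
(Excluded from the current account — capital account: capital transfers received from emigrants 43.7; financial account: purchases of foreign government bonds by domestic residents 614.3, new loans extended by domestic banks to foreign borrowers 558.9.)

1649.1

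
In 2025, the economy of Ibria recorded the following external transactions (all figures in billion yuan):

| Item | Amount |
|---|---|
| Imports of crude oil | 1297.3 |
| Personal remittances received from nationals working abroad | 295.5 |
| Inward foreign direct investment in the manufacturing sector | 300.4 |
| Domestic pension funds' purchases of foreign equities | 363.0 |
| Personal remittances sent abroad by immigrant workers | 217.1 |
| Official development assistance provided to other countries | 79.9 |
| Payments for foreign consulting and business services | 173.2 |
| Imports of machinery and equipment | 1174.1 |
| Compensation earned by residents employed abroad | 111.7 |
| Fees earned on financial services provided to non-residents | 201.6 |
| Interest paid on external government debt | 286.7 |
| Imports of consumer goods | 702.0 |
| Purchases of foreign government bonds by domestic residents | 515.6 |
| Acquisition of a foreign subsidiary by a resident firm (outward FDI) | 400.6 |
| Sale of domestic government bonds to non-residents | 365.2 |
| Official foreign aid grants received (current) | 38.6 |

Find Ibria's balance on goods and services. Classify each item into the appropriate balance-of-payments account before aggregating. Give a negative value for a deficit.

Goods: -1297.3 - 1174.1 - 702.0 = -3173.4
Services: 201.6 - 173.2 = 28.4
Trade balance = -3173.4 + 28.4 = -3145.0
(Excluded from the trade balance — secondary income: personal remittances received from nationals working abroad 295.5, personal remittances sent abroad by immigrant workers 217.1, official development assistance provided to other countries 79.9, official foreign aid grants received (current) 38.6; financial account: inward foreign direct investment in the manufacturing sector 300.4, domestic pension funds' purchases of foreign equities 363.0, purchases of foreign government bonds by domestic residents 515.6, acquisition of a foreign subsidiary by a resident firm (outward FDI) 400.6, sale of domestic government bonds to non-residents 365.2; primary income: compensation earned by residents employed abroad 111.7, interest paid on external government debt 286.7.)

-3145.0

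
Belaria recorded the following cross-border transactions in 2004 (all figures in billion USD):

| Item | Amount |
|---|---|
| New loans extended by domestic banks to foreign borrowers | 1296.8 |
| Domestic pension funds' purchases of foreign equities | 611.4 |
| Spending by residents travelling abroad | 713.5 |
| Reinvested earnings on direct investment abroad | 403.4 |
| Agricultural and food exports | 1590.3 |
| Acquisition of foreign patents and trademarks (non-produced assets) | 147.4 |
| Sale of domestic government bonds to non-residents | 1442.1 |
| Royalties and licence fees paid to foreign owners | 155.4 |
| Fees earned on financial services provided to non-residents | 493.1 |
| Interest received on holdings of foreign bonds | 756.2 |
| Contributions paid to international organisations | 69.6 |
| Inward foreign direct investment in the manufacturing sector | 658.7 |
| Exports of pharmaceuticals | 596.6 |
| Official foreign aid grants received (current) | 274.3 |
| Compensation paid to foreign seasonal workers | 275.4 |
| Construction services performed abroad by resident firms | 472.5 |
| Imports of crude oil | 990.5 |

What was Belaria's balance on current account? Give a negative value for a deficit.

Goods: -990.5 + 596.6 + 1590.3 = 1196.4
Services: 493.1 - 713.5 + 472.5 - 155.4 = 96.7
Primary income: -275.4 + 756.2 + 403.4 = 884.2
Secondary income: -69.6 + 274.3 = 204.7
Current account = 1196.4 + 96.7 + 884.2 + 204.7 = 2382.0
(Excluded from the current account — financial account: new loans extended by domestic banks to foreign borrowers 1296.8, domestic pension funds' purchases of foreign equities 611.4, sale of domestic government bonds to non-residents 1442.1, inward foreign direct investment in the manufacturing sector 658.7; capital account: acquisition of foreign patents and trademarks (non-produced assets) 147.4.)

2382.0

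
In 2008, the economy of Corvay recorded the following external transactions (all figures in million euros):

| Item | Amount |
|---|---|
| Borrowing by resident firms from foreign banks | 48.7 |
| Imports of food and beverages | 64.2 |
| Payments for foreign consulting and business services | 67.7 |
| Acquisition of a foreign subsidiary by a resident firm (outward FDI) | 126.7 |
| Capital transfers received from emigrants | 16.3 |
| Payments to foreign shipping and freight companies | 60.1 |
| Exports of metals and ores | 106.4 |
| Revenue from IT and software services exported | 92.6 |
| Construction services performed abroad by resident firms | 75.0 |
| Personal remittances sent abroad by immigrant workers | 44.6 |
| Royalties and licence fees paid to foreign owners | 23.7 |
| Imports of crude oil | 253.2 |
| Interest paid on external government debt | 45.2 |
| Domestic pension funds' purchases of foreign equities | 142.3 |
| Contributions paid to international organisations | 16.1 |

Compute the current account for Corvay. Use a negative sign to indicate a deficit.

Goods: 106.4 - 253.2 - 64.2 = -211.0
Services: -67.7 + 92.6 - 23.7 + 75.0 - 60.1 = 16.1
Primary income: -45.2
Secondary income: -44.6 - 16.1 = -60.7
Current account = (-211.0) + 16.1 + (-45.2) + (-60.7) = -300.8
(Excluded from the current account — financial account: borrowing by resident firms from foreign banks 48.7, acquisition of a foreign subsidiary by a resident firm (outward FDI) 126.7, domestic pension funds' purchases of foreign equities 142.3; capital account: capital transfers received from emigrants 16.3.)

-300.8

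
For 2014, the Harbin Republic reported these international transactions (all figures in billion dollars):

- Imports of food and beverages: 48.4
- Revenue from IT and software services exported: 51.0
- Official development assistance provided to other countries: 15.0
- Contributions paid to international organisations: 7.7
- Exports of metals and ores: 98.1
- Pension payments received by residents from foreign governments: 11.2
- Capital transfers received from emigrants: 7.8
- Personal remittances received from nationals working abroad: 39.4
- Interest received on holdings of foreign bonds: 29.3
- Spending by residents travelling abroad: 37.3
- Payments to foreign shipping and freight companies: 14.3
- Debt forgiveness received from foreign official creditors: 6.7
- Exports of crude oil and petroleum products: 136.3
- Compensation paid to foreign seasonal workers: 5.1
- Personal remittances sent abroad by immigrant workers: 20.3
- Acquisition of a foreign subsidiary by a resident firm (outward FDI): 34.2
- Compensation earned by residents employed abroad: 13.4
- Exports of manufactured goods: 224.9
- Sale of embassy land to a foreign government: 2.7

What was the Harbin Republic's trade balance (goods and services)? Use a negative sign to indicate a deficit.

Goods: 98.1 + 224.9 - 48.4 + 136.3 = 410.9
Services: -14.3 + 51.0 - 37.3 = -0.6
Trade balance = 410.9 + (-0.6) = 410.3
(Excluded from the trade balance — secondary income: official development assistance provided to other countries 15.0, contributions paid to international organisations 7.7, pension payments received by residents from foreign governments 11.2, personal remittances received from nationals working abroad 39.4, personal remittances sent abroad by immigrant workers 20.3; capital account: capital transfers received from emigrants 7.8, debt forgiveness received from foreign official creditors 6.7, sale of embassy land to a foreign government 2.7; primary income: interest received on holdings of foreign bonds 29.3, compensation paid to foreign seasonal workers 5.1, compensation earned by residents employed abroad 13.4; financial account: acquisition of a foreign subsidiary by a resident firm (outward FDI) 34.2.)

410.3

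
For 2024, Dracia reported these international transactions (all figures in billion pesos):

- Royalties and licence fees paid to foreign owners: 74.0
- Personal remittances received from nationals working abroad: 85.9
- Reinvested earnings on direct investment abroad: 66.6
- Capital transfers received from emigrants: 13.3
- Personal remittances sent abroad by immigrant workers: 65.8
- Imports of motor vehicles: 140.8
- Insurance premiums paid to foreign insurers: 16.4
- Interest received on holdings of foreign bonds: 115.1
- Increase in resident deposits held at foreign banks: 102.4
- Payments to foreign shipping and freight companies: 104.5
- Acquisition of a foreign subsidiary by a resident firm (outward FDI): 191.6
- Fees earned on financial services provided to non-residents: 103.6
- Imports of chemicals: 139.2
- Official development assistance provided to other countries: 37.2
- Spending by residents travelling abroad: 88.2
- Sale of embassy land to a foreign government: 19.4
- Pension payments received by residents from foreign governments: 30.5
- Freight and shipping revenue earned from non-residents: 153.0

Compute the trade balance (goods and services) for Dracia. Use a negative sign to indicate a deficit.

Goods: -139.2 - 140.8 = -280.0
Services: -88.2 - 74.0 + 103.6 - 104.5 + 153.0 - 16.4 = -26.5
Trade balance = -280.0 + (-26.5) = -306.5
(Excluded from the trade balance — secondary income: personal remittances received from nationals working abroad 85.9, personal remittances sent abroad by immigrant workers 65.8, official development assistance provided to other countries 37.2, pension payments received by residents from foreign governments 30.5; primary income: reinvested earnings on direct investment abroad 66.6, interest received on holdings of foreign bonds 115.1; capital account: capital transfers received from emigrants 13.3, sale of embassy land to a foreign government 19.4; financial account: increase in resident deposits held at foreign banks 102.4, acquisition of a foreign subsidiary by a resident firm (outward FDI) 191.6.)

-306.5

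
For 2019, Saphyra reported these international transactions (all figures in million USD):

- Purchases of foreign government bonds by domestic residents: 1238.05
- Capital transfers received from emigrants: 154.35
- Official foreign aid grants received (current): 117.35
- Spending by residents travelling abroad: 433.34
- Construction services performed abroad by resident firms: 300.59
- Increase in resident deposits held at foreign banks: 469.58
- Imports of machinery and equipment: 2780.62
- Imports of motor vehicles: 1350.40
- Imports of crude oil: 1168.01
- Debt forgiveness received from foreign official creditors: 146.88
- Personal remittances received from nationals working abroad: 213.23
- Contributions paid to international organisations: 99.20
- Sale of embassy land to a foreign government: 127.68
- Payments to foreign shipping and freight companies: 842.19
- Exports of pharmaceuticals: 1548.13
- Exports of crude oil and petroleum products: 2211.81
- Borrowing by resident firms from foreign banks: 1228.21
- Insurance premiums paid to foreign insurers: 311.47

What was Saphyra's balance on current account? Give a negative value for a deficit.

-2594.12

Goods: -2780.62 + 2211.81 - 1168.01 - 1350.40 + 1548.13 = -1539.09
Services: 300.59 - 433.34 - 842.19 - 311.47 = -1286.41
Secondary income: -99.20 + 117.35 + 213.23 = 231.38
Current account = (-1539.09) + (-1286.41) + 231.38 = -2594.12
(Excluded from the current account — financial account: purchases of foreign government bonds by domestic residents 1238.05, increase in resident deposits held at foreign banks 469.58, borrowing by resident firms from foreign banks 1228.21; capital account: capital transfers received from emigrants 154.35, debt forgiveness received from foreign official creditors 146.88, sale of embassy land to a foreign government 127.68.)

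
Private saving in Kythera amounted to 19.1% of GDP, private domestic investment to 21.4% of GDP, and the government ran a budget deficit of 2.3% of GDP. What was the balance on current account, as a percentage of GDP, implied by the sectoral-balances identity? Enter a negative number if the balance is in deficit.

-4.6

By the sectoral-balances identity, CA = (S_private - I) + (T - G).
Private balance = 19.1 - 21.4 = -2.3
Government balance (T - G) = -2.3
CA = -2.3 + (-2.3) = -4.6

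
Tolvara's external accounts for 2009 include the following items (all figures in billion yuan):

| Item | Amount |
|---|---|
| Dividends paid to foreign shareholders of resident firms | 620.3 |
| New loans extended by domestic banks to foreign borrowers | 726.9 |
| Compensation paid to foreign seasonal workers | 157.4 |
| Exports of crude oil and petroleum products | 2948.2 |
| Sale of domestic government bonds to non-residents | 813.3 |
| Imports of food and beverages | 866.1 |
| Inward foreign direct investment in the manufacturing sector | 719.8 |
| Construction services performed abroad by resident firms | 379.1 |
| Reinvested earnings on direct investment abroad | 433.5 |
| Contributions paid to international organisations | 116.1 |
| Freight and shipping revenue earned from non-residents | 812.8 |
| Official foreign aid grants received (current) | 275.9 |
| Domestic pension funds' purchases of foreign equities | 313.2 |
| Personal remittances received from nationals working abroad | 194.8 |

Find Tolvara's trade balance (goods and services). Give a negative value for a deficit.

Goods: 2948.2 - 866.1 = 2082.1
Services: 812.8 + 379.1 = 1191.9
Trade balance = 2082.1 + 1191.9 = 3274.0
(Excluded from the trade balance — primary income: dividends paid to foreign shareholders of resident firms 620.3, compensation paid to foreign seasonal workers 157.4, reinvested earnings on direct investment abroad 433.5; financial account: new loans extended by domestic banks to foreign borrowers 726.9, sale of domestic government bonds to non-residents 813.3, inward foreign direct investment in the manufacturing sector 719.8, domestic pension funds' purchases of foreign equities 313.2; secondary income: contributions paid to international organisations 116.1, official foreign aid grants received (current) 275.9, personal remittances received from nationals working abroad 194.8.)

3274.0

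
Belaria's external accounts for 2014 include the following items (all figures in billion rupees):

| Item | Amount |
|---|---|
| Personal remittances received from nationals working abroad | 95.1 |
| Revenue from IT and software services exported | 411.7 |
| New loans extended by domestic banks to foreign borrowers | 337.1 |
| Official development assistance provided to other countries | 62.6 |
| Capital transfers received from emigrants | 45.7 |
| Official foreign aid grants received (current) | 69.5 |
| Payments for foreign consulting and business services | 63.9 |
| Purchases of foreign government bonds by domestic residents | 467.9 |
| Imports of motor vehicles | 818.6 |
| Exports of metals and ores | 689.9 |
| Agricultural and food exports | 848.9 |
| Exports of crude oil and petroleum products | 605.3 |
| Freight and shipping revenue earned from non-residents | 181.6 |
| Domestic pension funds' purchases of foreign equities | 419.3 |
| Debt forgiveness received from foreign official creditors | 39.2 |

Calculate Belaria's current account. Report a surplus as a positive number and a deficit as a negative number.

Goods: -818.6 + 689.9 + 848.9 + 605.3 = 1325.5
Services: -63.9 + 181.6 + 411.7 = 529.4
Secondary income: 95.1 - 62.6 + 69.5 = 102.0
Current account = 1325.5 + 529.4 + 102.0 = 1956.9
(Excluded from the current account — financial account: new loans extended by domestic banks to foreign borrowers 337.1, purchases of foreign government bonds by domestic residents 467.9, domestic pension funds' purchases of foreign equities 419.3; capital account: capital transfers received from emigrants 45.7, debt forgiveness received from foreign official creditors 39.2.)

1956.9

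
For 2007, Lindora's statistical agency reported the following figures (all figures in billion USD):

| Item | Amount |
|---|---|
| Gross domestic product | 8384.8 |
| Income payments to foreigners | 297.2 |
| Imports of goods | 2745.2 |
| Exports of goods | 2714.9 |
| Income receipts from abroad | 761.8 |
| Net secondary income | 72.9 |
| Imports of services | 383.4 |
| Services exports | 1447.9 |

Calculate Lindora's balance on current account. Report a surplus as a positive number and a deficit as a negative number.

Goods balance = 2714.9 - 2745.2 = -30.3
Services balance = 1447.9 - 383.4 = 1064.5
Trade balance (goods + services) = -30.3 + 1064.5 = 1034.2
Net primary income = 761.8 - 297.2 = 464.6
Net secondary income = 72.9
Current account = 1034.2 + 464.6 + 72.9 = 1571.7

1571.7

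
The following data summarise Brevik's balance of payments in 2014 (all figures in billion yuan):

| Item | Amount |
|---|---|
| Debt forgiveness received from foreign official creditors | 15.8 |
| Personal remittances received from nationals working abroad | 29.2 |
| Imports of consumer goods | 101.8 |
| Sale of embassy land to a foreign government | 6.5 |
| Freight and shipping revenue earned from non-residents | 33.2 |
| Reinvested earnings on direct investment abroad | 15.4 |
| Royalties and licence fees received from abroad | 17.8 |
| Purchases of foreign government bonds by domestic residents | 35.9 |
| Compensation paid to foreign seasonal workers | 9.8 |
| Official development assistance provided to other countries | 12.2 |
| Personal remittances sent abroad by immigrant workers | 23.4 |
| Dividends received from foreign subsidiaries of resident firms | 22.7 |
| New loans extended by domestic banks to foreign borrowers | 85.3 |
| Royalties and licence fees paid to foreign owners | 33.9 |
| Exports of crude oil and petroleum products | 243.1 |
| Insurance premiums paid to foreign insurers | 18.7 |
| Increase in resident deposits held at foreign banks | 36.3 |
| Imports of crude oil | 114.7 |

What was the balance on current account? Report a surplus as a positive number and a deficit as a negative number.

46.9

Goods: -114.7 + 243.1 - 101.8 = 26.6
Services: 33.2 - 18.7 + 17.8 - 33.9 = -1.6
Primary income: 15.4 - 9.8 + 22.7 = 28.3
Secondary income: 29.2 - 12.2 - 23.4 = -6.4
Current account = 26.6 + (-1.6) + 28.3 + (-6.4) = 46.9
(Excluded from the current account — capital account: debt forgiveness received from foreign official creditors 15.8, sale of embassy land to a foreign government 6.5; financial account: purchases of foreign government bonds by domestic residents 35.9, new loans extended by domestic banks to foreign borrowers 85.3, increase in resident deposits held at foreign banks 36.3.)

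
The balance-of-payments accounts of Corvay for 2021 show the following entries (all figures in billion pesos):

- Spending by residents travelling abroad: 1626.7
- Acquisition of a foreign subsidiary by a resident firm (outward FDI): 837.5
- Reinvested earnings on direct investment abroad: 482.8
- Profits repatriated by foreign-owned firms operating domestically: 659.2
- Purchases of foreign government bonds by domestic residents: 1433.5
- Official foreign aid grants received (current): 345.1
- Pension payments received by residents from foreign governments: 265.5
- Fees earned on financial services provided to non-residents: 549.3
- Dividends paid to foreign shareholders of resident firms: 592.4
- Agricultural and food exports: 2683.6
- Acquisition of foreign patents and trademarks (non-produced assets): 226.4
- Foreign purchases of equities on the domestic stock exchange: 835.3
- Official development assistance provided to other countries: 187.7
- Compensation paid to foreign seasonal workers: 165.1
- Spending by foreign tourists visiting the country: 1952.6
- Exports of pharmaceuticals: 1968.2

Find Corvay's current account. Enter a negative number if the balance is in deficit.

Goods: 1968.2 + 2683.6 = 4651.8
Services: 1952.6 - 1626.7 + 549.3 = 875.2
Primary income: -592.4 - 165.1 - 659.2 + 482.8 = -933.9
Secondary income: 265.5 - 187.7 + 345.1 = 422.9
Current account = 4651.8 + 875.2 + (-933.9) + 422.9 = 5016.0
(Excluded from the current account — financial account: acquisition of a foreign subsidiary by a resident firm (outward FDI) 837.5, purchases of foreign government bonds by domestic residents 1433.5, foreign purchases of equities on the domestic stock exchange 835.3; capital account: acquisition of foreign patents and trademarks (non-produced assets) 226.4.)

5016.0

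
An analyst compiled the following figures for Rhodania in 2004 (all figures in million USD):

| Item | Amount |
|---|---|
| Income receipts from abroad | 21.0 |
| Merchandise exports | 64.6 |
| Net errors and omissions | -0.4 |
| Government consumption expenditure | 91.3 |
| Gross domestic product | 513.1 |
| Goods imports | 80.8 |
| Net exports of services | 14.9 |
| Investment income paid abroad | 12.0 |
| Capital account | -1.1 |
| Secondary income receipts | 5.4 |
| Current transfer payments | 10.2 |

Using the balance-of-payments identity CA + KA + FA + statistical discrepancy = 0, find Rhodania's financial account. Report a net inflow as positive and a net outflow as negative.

-1.4

Goods balance = 64.6 - 80.8 = -16.2
Services balance = 14.9
Trade balance (goods + services) = -16.2 + 14.9 = -1.3
Net primary income = 21.0 - 12.0 = 9.0
Net secondary income = 5.4 - 10.2 = -4.8
Current account = -1.3 + 9.0 + (-4.8) = 2.9
Financial account = -(2.9 + (-1.1) + (-0.4)) = -1.4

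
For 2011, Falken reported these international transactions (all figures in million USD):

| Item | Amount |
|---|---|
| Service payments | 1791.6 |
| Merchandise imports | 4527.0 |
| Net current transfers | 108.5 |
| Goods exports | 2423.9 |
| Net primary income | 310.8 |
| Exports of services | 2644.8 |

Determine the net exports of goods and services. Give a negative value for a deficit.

Goods balance = 2423.9 - 4527.0 = -2103.1
Services balance = 2644.8 - 1791.6 = 853.2
Trade balance (goods + services) = -2103.1 + 853.2 = -1249.9

-1249.9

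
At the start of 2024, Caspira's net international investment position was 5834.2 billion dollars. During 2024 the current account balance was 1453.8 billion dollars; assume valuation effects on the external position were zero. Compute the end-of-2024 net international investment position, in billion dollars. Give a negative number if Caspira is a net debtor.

With no valuation effects, change in NIIP = current account = 1453.8
End-of-year NIIP = 5834.2 + 1453.8 = 7288.0

7288.0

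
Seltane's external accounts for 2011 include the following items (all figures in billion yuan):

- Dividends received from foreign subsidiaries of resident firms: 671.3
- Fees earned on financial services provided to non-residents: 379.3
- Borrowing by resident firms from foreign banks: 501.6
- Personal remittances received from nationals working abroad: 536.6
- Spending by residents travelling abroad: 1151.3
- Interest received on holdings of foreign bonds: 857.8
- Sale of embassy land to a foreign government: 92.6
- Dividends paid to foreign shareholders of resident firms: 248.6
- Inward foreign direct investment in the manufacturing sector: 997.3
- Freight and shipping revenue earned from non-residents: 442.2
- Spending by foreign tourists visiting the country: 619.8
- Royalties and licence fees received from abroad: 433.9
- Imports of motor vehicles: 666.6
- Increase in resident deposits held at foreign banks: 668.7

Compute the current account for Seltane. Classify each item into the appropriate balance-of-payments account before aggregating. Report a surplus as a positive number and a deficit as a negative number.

1874.4

Goods: -666.6
Services: -1151.3 + 442.2 + 619.8 + 433.9 + 379.3 = 723.9
Primary income: -248.6 + 671.3 + 857.8 = 1280.5
Secondary income: 536.6
Current account = (-666.6) + 723.9 + 1280.5 + 536.6 = 1874.4
(Excluded from the current account — financial account: borrowing by resident firms from foreign banks 501.6, inward foreign direct investment in the manufacturing sector 997.3, increase in resident deposits held at foreign banks 668.7; capital account: sale of embassy land to a foreign government 92.6.)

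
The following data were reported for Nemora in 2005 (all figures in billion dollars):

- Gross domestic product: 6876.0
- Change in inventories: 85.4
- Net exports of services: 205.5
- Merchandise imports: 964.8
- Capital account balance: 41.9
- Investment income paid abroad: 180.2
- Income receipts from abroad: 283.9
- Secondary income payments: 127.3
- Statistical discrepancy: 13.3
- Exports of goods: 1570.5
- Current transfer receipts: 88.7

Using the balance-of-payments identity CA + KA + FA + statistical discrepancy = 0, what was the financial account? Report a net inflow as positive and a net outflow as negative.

-931.5

Goods balance = 1570.5 - 964.8 = 605.7
Services balance = 205.5
Trade balance (goods + services) = 605.7 + 205.5 = 811.2
Net primary income = 283.9 - 180.2 = 103.7
Net secondary income = 88.7 - 127.3 = -38.6
Current account = 811.2 + 103.7 + (-38.6) = 876.3
Financial account = -(876.3 + 41.9 + 13.3) = -931.5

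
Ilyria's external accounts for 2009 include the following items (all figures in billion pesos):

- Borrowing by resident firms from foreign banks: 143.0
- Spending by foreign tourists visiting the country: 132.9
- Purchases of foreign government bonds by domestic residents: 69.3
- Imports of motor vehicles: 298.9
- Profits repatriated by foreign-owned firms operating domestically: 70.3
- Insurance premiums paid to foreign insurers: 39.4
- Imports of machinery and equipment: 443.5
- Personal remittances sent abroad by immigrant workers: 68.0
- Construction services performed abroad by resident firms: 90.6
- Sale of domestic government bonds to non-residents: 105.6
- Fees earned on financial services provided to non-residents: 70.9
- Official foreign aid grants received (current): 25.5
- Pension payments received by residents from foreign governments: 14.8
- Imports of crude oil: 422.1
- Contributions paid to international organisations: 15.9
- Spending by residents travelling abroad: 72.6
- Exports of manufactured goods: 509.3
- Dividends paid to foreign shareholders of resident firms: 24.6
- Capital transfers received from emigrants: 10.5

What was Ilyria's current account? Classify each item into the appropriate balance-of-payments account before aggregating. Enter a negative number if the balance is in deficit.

Goods: -443.5 - 422.1 - 298.9 + 509.3 = -655.2
Services: -39.4 - 72.6 + 70.9 + 132.9 + 90.6 = 182.4
Primary income: -70.3 - 24.6 = -94.9
Secondary income: 25.5 - 15.9 - 68.0 + 14.8 = -43.6
Current account = (-655.2) + 182.4 + (-94.9) + (-43.6) = -611.3
(Excluded from the current account — financial account: borrowing by resident firms from foreign banks 143.0, purchases of foreign government bonds by domestic residents 69.3, sale of domestic government bonds to non-residents 105.6; capital account: capital transfers received from emigrants 10.5.)

-611.3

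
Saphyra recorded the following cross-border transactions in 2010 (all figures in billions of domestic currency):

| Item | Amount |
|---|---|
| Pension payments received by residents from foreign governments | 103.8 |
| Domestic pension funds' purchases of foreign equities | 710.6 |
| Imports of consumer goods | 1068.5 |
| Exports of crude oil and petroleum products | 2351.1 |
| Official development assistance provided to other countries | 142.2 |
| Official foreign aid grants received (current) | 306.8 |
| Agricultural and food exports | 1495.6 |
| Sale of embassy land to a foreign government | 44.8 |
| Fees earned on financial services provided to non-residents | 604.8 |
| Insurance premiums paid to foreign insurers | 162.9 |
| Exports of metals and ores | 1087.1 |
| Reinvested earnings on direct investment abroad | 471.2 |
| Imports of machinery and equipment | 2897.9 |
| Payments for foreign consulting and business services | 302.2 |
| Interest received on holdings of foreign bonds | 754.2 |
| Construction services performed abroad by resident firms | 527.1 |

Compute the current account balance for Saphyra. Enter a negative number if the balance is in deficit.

3128.0

Goods: 1495.6 - 2897.9 - 1068.5 + 1087.1 + 2351.1 = 967.4
Services: -162.9 - 302.2 + 604.8 + 527.1 = 666.8
Primary income: 754.2 + 471.2 = 1225.4
Secondary income: 103.8 + 306.8 - 142.2 = 268.4
Current account = 967.4 + 666.8 + 1225.4 + 268.4 = 3128.0
(Excluded from the current account — financial account: domestic pension funds' purchases of foreign equities 710.6; capital account: sale of embassy land to a foreign government 44.8.)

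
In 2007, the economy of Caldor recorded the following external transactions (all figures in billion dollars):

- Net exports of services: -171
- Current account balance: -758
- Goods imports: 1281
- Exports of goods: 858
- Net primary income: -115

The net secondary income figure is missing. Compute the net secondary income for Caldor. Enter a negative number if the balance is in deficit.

Current account = goods balance + services balance + net primary income + net secondary income
Sum of the known components = -709
Net secondary income = CA - (known components) = -758 - (-709) = -49

-49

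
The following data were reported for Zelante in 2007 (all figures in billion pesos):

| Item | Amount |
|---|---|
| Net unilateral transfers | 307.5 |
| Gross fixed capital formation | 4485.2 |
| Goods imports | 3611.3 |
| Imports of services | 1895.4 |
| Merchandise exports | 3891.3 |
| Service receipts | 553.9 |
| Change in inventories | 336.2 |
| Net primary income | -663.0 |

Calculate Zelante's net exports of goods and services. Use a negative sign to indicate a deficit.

-1061.5

Goods balance = 3891.3 - 3611.3 = 280.0
Services balance = 553.9 - 1895.4 = -1341.5
Trade balance (goods + services) = 280.0 + (-1341.5) = -1061.5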